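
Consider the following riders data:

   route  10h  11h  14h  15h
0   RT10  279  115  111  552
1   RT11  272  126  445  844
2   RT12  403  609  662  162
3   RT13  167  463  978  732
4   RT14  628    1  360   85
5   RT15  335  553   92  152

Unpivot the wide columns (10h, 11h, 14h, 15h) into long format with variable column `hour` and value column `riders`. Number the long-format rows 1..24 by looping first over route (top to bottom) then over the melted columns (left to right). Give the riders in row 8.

844

24 rows total (6 × 4). Row 8: index ⌊(8-1)/4⌋ = 1 into route → RT11; (8-1) mod 4 = 3 into the melted columns → 15h.
So row 8 is (RT11, 15h, 844); riders = 844.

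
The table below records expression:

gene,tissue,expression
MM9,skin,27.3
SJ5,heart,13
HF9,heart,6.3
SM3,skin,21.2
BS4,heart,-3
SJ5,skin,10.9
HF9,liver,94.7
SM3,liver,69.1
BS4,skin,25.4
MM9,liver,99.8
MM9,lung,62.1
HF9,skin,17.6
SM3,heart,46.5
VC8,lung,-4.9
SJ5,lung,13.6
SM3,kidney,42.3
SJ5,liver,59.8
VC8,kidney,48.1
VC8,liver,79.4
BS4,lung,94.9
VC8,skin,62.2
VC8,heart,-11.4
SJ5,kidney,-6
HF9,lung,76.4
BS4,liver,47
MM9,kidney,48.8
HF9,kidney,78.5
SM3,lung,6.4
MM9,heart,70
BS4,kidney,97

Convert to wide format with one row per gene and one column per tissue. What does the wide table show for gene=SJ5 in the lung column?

13.6

Wide layout: rows indexed by gene, columns are the 5 distinct tissue values (skin, heart, liver, lung, kidney).
Cell (gene=SJ5, tissue=lung) draws from the long row where gene=SJ5 and tissue=lung, which has expression=13.6.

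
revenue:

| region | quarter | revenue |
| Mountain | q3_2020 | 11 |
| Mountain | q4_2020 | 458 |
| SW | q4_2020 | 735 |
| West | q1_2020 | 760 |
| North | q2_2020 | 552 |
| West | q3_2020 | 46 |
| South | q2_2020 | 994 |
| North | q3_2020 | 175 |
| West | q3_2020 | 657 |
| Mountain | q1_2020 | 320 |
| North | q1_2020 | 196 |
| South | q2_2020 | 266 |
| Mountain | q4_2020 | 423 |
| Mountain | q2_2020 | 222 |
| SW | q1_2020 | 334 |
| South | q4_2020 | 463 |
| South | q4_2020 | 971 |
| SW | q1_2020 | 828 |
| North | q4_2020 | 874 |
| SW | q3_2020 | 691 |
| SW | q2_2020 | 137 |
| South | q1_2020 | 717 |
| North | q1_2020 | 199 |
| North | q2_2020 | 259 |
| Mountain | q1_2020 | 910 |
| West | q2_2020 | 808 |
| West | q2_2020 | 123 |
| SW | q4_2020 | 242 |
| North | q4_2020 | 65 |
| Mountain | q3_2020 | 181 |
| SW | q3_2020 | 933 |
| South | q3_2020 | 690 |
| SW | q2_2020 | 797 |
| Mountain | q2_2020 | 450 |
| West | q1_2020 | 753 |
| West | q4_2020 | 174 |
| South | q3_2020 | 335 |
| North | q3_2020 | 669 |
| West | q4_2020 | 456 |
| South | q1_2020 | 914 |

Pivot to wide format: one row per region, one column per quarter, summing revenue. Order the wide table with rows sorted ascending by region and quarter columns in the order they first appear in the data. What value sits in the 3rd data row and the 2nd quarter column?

977

With rows sorted ascending by region, row 3 is region=SW. quarter columns in first-appearance order: q3_2020, q4_2020, q1_2020, q2_2020; column 2 is q4_2020.
Long rows with region=SW, quarter=q4_2020: 735 + 242 = 977.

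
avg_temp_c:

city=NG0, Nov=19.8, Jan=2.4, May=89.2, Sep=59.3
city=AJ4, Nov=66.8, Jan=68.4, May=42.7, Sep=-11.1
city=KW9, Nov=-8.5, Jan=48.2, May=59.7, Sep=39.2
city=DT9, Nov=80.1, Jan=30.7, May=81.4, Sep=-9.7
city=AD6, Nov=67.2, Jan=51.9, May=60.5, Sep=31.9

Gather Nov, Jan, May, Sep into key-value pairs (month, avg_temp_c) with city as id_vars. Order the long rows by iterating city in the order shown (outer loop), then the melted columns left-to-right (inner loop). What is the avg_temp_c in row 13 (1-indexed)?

20 rows total (5 × 4). Row 13: index ⌊(13-1)/4⌋ = 3 into city → DT9; (13-1) mod 4 = 0 into the melted columns → Nov.
So row 13 is (DT9, Nov, 80.1); avg_temp_c = 80.1.

80.1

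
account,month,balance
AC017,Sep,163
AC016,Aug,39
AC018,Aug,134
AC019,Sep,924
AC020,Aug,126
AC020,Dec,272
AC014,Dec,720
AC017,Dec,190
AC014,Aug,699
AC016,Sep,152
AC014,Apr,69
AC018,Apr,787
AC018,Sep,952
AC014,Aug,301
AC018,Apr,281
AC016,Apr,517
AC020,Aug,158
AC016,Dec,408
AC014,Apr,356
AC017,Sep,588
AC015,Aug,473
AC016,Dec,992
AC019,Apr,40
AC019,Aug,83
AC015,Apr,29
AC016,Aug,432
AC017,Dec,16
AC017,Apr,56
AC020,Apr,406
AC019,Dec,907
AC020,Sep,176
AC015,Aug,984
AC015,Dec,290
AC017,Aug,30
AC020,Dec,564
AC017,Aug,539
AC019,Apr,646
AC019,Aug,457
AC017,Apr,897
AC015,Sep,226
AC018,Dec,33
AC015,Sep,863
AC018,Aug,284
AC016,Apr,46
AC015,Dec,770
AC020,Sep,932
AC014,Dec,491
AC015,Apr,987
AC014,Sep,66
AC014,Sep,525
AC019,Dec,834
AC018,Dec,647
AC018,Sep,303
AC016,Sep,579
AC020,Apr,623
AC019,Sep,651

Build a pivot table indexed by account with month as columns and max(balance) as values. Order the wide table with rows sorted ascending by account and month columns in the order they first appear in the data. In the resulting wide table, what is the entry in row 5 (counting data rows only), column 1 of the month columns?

With rows sorted ascending by account, row 5 is account=AC018. month columns in first-appearance order: Sep, Aug, Dec, Apr; column 1 is Sep.
Long rows with account=AC018, month=Sep: max(952, 303) = 952.

952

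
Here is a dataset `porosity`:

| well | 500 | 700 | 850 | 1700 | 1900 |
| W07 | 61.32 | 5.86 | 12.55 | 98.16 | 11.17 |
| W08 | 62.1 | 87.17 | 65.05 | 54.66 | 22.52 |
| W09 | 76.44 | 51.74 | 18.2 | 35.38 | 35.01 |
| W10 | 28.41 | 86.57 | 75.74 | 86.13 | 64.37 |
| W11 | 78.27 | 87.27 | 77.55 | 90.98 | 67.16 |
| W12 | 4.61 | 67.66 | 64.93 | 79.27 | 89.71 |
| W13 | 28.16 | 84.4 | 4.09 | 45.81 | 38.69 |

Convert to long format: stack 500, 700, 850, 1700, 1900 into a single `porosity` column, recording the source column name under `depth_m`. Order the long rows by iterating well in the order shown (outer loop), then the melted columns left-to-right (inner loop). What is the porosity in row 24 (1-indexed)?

90.98

35 rows total (7 × 5). Row 24: index ⌊(24-1)/5⌋ = 4 into well → W11; (24-1) mod 5 = 3 into the melted columns → 1700.
So row 24 is (W11, 1700, 90.98); porosity = 90.98.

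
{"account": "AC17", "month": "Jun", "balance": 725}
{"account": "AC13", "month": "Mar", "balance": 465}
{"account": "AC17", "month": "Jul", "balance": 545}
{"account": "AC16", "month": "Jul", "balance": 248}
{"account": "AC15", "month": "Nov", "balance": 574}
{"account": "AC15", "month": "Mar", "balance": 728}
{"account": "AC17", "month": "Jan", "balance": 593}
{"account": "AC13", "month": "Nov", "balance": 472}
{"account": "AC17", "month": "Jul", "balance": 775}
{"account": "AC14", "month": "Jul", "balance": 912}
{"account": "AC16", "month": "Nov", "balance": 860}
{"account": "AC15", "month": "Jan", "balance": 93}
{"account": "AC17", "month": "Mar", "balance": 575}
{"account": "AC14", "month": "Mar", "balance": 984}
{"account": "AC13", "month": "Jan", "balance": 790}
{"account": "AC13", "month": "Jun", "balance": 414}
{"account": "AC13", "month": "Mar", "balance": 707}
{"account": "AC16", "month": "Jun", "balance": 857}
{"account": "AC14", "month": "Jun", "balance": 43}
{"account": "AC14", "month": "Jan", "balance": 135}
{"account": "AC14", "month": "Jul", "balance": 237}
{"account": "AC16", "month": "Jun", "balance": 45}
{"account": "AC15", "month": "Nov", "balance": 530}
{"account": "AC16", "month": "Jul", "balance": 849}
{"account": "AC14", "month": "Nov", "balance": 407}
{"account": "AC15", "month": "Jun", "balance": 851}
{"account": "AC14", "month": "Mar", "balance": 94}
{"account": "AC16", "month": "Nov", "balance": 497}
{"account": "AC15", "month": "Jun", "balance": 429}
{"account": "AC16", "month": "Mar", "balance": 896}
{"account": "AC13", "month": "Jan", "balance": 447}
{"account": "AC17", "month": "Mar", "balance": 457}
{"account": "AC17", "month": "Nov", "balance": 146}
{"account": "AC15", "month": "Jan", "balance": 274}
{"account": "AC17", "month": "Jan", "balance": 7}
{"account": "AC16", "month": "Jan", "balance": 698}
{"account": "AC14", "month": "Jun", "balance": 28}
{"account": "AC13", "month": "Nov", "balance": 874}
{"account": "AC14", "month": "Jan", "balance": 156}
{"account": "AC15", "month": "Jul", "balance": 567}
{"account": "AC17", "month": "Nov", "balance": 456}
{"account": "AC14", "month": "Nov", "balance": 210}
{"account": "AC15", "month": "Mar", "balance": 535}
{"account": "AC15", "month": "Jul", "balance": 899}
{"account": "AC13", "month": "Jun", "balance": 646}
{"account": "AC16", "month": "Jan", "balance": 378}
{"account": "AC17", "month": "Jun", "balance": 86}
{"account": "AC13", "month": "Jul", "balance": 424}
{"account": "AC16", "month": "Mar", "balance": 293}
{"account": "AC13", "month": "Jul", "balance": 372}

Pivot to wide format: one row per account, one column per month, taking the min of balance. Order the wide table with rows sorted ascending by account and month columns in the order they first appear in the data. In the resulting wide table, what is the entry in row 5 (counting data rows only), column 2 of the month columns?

457

With rows sorted ascending by account, row 5 is account=AC17. month columns in first-appearance order: Jun, Mar, Jul, Nov, Jan; column 2 is Mar.
Long rows with account=AC17, month=Mar: min(575, 457) = 457.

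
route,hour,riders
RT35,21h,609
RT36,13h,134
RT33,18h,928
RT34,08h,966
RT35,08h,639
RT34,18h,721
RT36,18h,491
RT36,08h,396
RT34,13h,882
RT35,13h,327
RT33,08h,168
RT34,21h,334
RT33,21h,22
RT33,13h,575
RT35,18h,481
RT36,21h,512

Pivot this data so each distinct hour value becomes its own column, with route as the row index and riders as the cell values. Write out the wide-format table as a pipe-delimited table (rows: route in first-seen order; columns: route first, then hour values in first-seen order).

| route | 21h | 13h | 18h | 08h |
| RT35 | 609 | 327 | 481 | 639 |
| RT36 | 512 | 134 | 491 | 396 |
| RT33 | 22 | 575 | 928 | 168 |
| RT34 | 334 | 882 | 721 | 966 |

Columns: route plus the 4 distinct hour values (21h, 13h, 18h, 08h).
For example, row RT35 column 21h takes riders=609 from the long row (RT35, 21h).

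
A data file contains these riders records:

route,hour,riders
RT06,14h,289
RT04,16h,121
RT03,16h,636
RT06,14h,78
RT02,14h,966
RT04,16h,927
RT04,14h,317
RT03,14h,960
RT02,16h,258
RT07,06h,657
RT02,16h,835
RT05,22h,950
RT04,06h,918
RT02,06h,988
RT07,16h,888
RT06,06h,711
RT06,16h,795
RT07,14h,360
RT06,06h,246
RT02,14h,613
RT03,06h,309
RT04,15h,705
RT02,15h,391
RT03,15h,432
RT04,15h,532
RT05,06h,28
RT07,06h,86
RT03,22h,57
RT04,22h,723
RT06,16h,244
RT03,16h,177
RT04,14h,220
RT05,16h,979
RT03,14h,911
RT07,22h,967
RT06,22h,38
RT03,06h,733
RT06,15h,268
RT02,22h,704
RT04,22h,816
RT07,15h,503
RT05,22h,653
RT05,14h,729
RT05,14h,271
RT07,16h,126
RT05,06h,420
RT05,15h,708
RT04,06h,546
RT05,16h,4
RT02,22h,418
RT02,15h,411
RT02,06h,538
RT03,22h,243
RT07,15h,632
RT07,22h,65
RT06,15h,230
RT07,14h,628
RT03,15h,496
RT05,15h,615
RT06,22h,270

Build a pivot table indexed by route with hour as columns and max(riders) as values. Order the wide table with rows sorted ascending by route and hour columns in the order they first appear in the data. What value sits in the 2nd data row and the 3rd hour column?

733

With rows sorted ascending by route, row 2 is route=RT03. hour columns in first-appearance order: 14h, 16h, 06h, 22h, 15h; column 3 is 06h.
Long rows with route=RT03, hour=06h: max(309, 733) = 733.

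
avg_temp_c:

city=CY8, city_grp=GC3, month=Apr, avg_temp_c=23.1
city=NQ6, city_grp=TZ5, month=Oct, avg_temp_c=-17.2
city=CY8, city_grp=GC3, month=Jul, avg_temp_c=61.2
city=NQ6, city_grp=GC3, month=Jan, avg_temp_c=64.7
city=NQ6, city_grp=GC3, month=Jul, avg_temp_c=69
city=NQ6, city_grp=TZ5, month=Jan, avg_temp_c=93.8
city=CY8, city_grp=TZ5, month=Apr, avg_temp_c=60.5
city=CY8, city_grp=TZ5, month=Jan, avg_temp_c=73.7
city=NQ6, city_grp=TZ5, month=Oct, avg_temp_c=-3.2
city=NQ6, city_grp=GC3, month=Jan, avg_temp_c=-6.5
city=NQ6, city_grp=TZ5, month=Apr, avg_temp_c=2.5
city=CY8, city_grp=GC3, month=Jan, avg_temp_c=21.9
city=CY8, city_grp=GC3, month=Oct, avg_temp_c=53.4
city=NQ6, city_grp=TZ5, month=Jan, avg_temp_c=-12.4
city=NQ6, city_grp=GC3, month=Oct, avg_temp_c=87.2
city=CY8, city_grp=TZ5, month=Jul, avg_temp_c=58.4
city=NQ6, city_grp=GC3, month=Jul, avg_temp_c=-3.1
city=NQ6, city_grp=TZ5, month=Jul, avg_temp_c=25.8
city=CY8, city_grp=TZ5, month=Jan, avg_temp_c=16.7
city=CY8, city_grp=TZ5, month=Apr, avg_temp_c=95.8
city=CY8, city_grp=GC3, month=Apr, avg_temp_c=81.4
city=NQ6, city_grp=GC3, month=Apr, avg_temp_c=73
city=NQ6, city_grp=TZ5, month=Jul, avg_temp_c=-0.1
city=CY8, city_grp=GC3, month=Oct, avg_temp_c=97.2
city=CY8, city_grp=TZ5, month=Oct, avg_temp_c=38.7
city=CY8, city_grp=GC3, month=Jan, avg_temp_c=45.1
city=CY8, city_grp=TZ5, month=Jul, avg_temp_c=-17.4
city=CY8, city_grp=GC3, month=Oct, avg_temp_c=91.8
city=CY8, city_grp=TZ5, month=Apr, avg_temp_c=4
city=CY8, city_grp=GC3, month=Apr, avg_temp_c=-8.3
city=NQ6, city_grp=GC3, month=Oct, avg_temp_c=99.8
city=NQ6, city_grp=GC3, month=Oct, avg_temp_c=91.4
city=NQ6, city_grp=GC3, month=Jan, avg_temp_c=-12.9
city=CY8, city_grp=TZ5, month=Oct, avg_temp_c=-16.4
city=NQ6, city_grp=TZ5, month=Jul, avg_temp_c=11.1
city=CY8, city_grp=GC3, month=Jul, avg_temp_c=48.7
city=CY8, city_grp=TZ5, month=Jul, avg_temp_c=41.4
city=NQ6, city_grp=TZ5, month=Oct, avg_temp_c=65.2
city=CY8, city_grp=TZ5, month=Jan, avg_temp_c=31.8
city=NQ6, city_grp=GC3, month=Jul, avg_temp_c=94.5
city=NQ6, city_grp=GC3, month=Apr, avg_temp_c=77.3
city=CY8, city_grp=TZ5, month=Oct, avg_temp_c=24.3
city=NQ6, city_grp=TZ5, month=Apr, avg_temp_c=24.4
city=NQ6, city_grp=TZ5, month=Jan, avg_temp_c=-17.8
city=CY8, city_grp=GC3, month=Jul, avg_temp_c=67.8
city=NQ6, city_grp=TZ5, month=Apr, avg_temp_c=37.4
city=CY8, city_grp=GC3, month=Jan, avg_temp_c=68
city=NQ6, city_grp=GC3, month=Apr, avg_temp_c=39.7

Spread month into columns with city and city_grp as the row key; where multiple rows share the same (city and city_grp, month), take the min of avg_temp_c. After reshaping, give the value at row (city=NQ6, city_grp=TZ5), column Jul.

Rows with city=NQ6, city_grp=TZ5 and month=Jul: avg_temp_c values are 25.8, -0.1, 11.1.
min(25.8, -0.1, 11.1) = -0.1.

-0.1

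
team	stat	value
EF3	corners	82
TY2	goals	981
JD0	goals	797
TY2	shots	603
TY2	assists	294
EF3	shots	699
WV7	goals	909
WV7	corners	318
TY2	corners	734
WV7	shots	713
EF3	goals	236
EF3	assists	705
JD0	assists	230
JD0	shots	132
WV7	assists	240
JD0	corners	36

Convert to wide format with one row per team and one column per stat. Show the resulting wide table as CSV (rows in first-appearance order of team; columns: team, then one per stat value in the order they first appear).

team,corners,goals,shots,assists
EF3,82,236,699,705
TY2,734,981,603,294
JD0,36,797,132,230
WV7,318,909,713,240

Columns: team plus the 4 distinct stat values (corners, goals, shots, assists).
For example, row EF3 column corners takes value=82 from the long row (EF3, corners).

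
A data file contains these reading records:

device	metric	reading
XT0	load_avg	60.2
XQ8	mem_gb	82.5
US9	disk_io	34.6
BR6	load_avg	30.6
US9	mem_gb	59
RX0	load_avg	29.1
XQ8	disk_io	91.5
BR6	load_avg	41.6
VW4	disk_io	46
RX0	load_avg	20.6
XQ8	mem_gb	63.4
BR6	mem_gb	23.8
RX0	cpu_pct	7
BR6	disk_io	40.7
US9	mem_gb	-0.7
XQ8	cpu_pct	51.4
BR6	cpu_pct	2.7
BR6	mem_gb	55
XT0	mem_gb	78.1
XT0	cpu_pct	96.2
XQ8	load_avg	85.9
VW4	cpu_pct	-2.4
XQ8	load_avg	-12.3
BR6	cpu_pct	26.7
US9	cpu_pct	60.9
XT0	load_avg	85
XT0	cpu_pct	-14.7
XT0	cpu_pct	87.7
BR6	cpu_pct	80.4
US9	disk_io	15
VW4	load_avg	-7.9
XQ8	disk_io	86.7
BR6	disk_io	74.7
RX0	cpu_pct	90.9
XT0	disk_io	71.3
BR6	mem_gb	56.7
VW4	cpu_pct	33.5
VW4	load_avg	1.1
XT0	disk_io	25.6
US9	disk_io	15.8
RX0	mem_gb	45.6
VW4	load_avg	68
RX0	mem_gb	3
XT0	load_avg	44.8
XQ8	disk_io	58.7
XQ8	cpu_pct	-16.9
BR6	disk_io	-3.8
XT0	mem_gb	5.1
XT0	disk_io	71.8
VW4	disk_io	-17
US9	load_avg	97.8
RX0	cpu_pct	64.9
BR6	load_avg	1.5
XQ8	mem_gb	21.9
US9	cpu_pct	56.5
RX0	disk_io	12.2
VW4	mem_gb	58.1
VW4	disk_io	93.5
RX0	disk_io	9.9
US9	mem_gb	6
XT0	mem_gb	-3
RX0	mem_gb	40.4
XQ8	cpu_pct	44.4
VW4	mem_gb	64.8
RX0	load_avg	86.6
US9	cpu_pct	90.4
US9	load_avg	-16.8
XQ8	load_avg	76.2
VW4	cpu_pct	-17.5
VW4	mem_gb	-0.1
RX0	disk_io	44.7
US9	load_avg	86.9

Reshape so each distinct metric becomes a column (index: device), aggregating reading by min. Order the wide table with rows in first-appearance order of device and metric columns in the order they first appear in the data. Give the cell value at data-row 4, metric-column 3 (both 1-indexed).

-3.8

With rows in first-appearance order of device, row 4 is device=BR6. metric columns in first-appearance order: load_avg, mem_gb, disk_io, cpu_pct; column 3 is disk_io.
Long rows with device=BR6, metric=disk_io: min(40.7, 74.7, -3.8) = -3.8.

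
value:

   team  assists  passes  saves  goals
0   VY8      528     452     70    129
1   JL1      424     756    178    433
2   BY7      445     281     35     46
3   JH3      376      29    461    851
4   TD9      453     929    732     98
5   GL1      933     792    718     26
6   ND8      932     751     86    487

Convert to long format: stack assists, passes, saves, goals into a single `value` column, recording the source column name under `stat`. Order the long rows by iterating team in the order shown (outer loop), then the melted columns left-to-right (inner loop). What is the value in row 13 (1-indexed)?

28 rows total (7 × 4). Row 13: index ⌊(13-1)/4⌋ = 3 into team → JH3; (13-1) mod 4 = 0 into the melted columns → assists.
So row 13 is (JH3, assists, 376); value = 376.

376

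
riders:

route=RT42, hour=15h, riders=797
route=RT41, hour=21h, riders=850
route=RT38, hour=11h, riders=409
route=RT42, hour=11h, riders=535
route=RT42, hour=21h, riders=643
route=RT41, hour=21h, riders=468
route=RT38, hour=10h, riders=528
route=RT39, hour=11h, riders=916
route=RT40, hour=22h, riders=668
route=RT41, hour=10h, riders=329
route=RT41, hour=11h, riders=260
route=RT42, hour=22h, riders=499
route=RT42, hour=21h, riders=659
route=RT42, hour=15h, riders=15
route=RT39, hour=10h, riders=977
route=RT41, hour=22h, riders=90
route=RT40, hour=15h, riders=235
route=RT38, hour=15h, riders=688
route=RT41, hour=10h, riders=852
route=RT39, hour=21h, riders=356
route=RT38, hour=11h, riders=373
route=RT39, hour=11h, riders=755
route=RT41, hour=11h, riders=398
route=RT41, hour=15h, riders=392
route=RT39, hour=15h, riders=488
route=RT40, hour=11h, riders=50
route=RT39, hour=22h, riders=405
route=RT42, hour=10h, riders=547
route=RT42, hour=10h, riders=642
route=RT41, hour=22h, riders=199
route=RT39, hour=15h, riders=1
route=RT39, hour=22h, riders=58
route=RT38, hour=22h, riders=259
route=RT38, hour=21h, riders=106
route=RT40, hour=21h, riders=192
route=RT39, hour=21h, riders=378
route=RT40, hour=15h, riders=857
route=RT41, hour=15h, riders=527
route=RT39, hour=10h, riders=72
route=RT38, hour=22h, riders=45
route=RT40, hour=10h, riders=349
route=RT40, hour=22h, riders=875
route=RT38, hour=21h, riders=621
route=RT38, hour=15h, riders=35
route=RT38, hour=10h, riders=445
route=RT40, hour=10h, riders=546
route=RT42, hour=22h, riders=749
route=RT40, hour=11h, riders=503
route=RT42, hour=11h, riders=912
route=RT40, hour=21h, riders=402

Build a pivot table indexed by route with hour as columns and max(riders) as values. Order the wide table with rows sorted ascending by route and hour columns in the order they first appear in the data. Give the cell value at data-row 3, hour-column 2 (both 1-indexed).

With rows sorted ascending by route, row 3 is route=RT40. hour columns in first-appearance order: 15h, 21h, 11h, 10h, 22h; column 2 is 21h.
Long rows with route=RT40, hour=21h: max(192, 402) = 402.

402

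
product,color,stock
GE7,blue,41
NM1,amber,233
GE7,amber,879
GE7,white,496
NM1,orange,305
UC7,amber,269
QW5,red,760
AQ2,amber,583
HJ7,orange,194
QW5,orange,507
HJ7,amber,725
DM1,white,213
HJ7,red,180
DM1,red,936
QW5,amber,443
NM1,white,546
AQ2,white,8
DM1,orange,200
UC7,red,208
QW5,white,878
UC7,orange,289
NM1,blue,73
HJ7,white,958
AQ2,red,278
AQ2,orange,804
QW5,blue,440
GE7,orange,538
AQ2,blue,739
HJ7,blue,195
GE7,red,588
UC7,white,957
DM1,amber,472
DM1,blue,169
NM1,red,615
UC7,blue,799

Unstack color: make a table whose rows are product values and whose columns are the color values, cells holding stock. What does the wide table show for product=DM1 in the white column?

Wide layout: rows indexed by product, columns are the 5 distinct color values (blue, amber, white, orange, red).
Cell (product=DM1, color=white) draws from the long row where product=DM1 and color=white, which has stock=213.

213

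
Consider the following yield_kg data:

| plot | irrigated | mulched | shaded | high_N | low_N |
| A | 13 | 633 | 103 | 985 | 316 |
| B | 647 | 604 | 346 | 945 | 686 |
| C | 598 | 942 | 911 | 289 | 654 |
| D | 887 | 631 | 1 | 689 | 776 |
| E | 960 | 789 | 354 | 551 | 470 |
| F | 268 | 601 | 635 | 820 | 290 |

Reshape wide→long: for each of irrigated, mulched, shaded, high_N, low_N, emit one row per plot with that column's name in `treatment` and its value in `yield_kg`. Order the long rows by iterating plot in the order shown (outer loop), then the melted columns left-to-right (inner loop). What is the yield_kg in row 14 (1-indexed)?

289

30 rows total (6 × 5). Row 14: index ⌊(14-1)/5⌋ = 2 into plot → C; (14-1) mod 5 = 3 into the melted columns → high_N.
So row 14 is (C, high_N, 289); yield_kg = 289.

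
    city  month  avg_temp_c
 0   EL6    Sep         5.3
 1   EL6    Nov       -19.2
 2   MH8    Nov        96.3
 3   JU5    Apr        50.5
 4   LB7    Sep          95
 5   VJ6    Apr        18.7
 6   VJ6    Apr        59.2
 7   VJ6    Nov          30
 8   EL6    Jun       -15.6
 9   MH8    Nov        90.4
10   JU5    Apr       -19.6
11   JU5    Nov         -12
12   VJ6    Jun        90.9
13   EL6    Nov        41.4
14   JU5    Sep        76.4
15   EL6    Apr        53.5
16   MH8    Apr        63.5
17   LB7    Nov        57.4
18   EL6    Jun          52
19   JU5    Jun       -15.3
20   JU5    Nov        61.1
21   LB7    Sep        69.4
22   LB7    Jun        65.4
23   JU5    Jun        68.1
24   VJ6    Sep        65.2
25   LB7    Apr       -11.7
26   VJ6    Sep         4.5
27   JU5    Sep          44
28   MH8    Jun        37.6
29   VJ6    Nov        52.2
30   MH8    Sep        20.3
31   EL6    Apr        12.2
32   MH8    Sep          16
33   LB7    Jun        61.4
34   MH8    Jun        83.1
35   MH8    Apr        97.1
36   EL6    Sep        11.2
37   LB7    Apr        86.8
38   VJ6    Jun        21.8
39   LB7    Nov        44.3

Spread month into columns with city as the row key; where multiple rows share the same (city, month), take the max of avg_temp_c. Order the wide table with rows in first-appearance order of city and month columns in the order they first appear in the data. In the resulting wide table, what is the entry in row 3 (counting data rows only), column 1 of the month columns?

With rows in first-appearance order of city, row 3 is city=JU5. month columns in first-appearance order: Sep, Nov, Apr, Jun; column 1 is Sep.
Long rows with city=JU5, month=Sep: max(76.4, 44) = 76.4.

76.4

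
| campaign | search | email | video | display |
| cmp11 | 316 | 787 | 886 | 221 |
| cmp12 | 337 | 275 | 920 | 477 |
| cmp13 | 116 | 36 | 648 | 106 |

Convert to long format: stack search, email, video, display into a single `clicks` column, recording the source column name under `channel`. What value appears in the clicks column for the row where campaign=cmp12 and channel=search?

Unpivoting turns each (campaign, wide-column) pair into one long row.
The wide cell at row cmp12, column search holds 337, so the long row (cmp12, search) has clicks=337.

337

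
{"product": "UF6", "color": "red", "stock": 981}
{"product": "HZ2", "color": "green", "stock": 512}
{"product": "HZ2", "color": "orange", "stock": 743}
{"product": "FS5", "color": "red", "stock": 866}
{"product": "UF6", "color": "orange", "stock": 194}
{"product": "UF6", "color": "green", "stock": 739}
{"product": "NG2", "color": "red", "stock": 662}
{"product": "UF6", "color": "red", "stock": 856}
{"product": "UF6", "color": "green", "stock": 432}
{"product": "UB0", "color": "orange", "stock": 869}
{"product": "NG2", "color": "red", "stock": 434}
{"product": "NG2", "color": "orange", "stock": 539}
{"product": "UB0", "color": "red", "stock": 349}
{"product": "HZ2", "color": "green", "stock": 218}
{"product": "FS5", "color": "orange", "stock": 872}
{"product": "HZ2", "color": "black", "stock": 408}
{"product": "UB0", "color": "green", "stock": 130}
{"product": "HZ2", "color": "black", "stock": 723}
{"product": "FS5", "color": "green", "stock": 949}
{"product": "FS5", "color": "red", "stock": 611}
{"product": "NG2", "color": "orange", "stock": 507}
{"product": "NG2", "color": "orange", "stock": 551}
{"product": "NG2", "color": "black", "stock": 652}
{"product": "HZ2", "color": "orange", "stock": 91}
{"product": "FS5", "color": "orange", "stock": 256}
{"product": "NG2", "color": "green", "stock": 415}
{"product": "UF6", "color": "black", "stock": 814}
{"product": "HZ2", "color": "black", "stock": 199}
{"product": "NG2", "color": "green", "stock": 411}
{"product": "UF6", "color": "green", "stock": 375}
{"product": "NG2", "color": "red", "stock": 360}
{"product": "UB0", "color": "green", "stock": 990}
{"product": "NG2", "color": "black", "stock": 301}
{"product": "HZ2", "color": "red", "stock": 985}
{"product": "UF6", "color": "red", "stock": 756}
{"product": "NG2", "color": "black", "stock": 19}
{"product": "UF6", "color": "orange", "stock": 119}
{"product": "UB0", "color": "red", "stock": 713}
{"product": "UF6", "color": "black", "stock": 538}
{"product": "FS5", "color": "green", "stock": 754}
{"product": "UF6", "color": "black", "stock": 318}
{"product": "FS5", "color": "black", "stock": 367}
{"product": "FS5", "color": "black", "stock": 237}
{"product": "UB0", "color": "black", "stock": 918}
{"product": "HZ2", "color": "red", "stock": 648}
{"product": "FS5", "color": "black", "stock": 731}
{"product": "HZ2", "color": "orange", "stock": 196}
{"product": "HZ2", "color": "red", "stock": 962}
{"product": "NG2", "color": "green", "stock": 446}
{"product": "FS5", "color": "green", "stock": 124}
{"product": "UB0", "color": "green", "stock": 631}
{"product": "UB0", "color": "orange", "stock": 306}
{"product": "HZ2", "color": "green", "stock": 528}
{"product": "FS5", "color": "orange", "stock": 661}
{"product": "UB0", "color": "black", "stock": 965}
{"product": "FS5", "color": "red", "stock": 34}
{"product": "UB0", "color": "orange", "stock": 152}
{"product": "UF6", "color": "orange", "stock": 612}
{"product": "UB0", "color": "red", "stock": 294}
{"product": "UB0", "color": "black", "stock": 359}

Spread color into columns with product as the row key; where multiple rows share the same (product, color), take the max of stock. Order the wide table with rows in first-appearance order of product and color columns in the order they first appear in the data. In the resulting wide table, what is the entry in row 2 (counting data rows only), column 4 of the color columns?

723

With rows in first-appearance order of product, row 2 is product=HZ2. color columns in first-appearance order: red, green, orange, black; column 4 is black.
Long rows with product=HZ2, color=black: max(408, 723, 199) = 723.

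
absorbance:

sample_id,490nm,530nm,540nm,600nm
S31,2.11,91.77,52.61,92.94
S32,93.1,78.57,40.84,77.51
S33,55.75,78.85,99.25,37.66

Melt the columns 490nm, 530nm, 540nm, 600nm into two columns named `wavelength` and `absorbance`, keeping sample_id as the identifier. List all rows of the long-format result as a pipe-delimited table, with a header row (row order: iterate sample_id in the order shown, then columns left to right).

| sample_id | wavelength | absorbance |
| S31 | 490nm | 2.11 |
| S31 | 530nm | 91.77 |
| S31 | 540nm | 52.61 |
| S31 | 600nm | 92.94 |
| S32 | 490nm | 93.1 |
| S32 | 530nm | 78.57 |
| S32 | 540nm | 40.84 |
| S32 | 600nm | 77.51 |
| S33 | 490nm | 55.75 |
| S33 | 530nm | 78.85 |
| S33 | 540nm | 99.25 |
| S33 | 600nm | 37.66 |

Each (sample_id, column) pair becomes one row: 3 × 4 = 12 rows.
For example, (S31, 490nm) → absorbance=2.11.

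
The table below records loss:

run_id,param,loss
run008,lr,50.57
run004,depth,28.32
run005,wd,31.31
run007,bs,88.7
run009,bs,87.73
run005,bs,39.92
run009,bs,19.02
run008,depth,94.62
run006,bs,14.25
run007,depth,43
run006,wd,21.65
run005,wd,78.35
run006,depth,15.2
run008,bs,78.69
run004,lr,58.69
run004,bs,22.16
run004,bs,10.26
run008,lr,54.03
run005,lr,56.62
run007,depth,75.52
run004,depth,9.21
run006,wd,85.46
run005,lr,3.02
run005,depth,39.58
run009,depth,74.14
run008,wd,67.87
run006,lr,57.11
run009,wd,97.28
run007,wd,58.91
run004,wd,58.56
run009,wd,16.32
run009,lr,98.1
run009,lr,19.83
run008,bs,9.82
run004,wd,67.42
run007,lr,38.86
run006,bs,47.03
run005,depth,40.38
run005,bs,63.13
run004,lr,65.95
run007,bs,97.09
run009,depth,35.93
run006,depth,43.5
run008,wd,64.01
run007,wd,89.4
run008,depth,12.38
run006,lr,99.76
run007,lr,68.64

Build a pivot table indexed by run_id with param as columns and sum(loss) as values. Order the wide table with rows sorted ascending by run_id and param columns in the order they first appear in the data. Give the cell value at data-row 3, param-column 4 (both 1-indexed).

61.28

With rows sorted ascending by run_id, row 3 is run_id=run006. param columns in first-appearance order: lr, depth, wd, bs; column 4 is bs.
Long rows with run_id=run006, param=bs: 14.25 + 47.03 = 61.28.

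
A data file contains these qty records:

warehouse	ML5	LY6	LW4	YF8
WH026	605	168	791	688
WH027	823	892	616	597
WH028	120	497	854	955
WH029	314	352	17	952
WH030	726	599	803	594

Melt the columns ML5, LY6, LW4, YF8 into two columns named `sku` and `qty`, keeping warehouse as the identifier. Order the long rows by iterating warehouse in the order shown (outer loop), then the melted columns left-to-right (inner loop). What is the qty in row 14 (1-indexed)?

352

20 rows total (5 × 4). Row 14: index ⌊(14-1)/4⌋ = 3 into warehouse → WH029; (14-1) mod 4 = 1 into the melted columns → LY6.
So row 14 is (WH029, LY6, 352); qty = 352.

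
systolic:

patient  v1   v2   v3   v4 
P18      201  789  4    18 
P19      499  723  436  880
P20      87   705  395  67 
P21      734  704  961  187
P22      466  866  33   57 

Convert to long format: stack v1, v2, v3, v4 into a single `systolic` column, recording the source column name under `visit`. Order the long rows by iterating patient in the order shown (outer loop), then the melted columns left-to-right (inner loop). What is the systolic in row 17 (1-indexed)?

20 rows total (5 × 4). Row 17: index ⌊(17-1)/4⌋ = 4 into patient → P22; (17-1) mod 4 = 0 into the melted columns → v1.
So row 17 is (P22, v1, 466); systolic = 466.

466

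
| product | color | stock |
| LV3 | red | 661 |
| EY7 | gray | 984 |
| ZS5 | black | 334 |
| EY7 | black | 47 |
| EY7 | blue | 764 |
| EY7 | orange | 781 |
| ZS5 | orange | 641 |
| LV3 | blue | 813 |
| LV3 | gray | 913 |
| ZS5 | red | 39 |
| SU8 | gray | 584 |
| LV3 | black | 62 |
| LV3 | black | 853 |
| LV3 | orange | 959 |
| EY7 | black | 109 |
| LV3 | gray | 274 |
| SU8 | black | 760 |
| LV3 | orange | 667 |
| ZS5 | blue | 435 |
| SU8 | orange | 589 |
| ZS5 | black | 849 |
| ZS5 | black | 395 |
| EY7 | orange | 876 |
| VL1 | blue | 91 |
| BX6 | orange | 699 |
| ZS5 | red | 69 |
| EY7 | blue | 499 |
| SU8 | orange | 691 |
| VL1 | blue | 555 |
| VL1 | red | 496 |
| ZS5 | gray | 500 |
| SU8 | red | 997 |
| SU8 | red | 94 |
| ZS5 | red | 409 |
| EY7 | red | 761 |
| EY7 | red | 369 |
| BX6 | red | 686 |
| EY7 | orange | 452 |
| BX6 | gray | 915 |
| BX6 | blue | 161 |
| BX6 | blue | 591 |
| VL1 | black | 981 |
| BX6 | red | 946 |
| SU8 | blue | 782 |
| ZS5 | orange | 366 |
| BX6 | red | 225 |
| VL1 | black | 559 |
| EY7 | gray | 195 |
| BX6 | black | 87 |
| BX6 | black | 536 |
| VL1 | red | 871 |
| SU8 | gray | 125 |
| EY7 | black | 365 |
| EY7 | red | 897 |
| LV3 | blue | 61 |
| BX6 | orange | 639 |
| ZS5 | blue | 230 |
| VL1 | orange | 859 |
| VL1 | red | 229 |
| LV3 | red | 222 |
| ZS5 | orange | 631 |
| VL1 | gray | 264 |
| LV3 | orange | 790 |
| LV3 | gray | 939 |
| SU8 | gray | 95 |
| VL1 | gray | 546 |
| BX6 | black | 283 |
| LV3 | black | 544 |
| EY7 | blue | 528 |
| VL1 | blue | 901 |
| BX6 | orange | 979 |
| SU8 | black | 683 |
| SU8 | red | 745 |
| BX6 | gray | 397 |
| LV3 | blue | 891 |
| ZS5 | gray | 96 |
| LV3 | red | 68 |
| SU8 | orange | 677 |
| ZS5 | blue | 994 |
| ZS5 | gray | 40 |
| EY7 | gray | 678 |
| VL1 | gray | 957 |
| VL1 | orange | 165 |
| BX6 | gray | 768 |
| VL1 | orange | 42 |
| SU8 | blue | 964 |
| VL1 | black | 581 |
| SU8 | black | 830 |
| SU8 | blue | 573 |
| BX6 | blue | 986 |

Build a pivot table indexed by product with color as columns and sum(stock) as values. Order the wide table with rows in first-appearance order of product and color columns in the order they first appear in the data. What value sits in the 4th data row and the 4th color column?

2319

With rows in first-appearance order of product, row 4 is product=SU8. color columns in first-appearance order: red, gray, black, blue, orange; column 4 is blue.
Long rows with product=SU8, color=blue: 782 + 964 + 573 = 2319.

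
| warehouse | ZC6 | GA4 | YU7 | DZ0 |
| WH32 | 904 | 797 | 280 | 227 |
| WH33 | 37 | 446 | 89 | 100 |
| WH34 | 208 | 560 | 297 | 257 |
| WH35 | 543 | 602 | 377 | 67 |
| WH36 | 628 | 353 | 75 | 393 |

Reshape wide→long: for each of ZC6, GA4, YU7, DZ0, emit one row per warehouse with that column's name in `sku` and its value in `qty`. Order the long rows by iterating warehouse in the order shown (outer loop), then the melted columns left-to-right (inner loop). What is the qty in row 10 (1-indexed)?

20 rows total (5 × 4). Row 10: index ⌊(10-1)/4⌋ = 2 into warehouse → WH34; (10-1) mod 4 = 1 into the melted columns → GA4.
So row 10 is (WH34, GA4, 560); qty = 560.

560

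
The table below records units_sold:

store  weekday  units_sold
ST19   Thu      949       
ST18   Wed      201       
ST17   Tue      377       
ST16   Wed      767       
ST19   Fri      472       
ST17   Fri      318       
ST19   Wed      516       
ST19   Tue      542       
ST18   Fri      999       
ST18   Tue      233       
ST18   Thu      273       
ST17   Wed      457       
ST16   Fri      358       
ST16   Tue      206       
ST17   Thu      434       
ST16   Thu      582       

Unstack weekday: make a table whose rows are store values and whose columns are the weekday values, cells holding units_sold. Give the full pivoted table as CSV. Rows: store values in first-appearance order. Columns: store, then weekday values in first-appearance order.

store,Thu,Wed,Tue,Fri
ST19,949,516,542,472
ST18,273,201,233,999
ST17,434,457,377,318
ST16,582,767,206,358

Columns: store plus the 4 distinct weekday values (Thu, Wed, Tue, Fri).
For example, row ST19 column Thu takes units_sold=949 from the long row (ST19, Thu).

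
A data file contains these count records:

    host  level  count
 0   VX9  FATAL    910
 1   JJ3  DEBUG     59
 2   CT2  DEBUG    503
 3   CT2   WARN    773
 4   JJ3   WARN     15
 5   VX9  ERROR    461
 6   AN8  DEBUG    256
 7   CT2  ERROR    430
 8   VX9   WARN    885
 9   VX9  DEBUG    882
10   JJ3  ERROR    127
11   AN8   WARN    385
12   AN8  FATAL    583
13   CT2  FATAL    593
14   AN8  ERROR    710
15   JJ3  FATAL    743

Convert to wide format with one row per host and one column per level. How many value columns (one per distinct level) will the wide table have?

4 distinct level values: ERROR, WARN, DEBUG, FATAL.

4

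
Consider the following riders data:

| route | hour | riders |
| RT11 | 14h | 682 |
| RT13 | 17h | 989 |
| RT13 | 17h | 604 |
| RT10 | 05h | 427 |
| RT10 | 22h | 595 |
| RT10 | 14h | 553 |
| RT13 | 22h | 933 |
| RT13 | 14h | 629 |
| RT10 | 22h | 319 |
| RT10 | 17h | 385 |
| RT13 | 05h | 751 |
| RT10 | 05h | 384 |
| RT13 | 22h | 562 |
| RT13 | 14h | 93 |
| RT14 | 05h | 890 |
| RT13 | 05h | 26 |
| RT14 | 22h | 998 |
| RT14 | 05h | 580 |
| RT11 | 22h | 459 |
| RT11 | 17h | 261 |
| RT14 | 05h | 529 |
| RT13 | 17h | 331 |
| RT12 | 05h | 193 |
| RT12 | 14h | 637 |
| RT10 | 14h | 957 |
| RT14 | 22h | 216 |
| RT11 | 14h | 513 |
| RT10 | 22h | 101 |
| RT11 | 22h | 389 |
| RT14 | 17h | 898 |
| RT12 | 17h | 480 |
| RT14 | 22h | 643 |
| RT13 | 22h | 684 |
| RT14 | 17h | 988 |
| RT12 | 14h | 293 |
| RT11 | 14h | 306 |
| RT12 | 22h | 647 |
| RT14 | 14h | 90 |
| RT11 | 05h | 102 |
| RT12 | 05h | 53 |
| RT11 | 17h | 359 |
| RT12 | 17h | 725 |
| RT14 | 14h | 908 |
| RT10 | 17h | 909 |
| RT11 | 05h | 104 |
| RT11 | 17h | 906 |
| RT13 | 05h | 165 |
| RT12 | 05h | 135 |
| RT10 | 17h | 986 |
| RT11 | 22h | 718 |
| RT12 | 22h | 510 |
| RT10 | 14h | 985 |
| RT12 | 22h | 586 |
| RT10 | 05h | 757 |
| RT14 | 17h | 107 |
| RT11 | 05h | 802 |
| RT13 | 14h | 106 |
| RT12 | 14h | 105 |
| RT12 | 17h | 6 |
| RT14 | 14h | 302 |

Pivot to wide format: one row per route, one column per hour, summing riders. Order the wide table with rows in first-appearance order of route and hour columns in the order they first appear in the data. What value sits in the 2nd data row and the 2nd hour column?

With rows in first-appearance order of route, row 2 is route=RT13. hour columns in first-appearance order: 14h, 17h, 05h, 22h; column 2 is 17h.
Long rows with route=RT13, hour=17h: 989 + 604 + 331 = 1924.

1924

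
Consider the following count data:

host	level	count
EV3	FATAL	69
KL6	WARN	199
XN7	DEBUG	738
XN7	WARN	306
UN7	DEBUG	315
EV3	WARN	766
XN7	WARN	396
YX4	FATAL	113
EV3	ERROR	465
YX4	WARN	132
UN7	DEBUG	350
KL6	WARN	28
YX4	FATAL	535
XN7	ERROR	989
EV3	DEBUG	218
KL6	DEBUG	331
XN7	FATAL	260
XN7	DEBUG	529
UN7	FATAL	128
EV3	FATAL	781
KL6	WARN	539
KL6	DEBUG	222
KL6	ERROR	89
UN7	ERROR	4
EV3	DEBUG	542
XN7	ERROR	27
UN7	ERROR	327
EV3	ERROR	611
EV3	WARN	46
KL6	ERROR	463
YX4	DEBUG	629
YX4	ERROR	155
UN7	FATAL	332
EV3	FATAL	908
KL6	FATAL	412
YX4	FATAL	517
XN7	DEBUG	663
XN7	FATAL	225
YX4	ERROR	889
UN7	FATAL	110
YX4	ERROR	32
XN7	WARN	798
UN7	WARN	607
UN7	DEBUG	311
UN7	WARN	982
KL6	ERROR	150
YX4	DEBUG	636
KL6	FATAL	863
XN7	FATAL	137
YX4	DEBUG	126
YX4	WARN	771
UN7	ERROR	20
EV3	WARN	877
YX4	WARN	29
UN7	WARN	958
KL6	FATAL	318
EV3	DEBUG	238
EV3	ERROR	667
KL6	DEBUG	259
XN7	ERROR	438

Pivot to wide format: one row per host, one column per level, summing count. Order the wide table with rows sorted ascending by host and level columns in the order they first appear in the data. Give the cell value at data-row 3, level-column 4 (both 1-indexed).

With rows sorted ascending by host, row 3 is host=UN7. level columns in first-appearance order: FATAL, WARN, DEBUG, ERROR; column 4 is ERROR.
Long rows with host=UN7, level=ERROR: 4 + 327 + 20 = 351.

351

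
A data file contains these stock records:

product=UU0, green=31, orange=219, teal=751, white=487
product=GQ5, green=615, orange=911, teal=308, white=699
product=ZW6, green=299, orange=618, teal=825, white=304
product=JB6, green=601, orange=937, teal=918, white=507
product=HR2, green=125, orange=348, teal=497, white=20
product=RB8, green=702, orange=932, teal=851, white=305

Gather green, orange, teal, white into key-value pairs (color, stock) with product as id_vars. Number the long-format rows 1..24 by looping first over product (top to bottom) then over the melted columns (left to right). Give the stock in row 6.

24 rows total (6 × 4). Row 6: index ⌊(6-1)/4⌋ = 1 into product → GQ5; (6-1) mod 4 = 1 into the melted columns → orange.
So row 6 is (GQ5, orange, 911); stock = 911.

911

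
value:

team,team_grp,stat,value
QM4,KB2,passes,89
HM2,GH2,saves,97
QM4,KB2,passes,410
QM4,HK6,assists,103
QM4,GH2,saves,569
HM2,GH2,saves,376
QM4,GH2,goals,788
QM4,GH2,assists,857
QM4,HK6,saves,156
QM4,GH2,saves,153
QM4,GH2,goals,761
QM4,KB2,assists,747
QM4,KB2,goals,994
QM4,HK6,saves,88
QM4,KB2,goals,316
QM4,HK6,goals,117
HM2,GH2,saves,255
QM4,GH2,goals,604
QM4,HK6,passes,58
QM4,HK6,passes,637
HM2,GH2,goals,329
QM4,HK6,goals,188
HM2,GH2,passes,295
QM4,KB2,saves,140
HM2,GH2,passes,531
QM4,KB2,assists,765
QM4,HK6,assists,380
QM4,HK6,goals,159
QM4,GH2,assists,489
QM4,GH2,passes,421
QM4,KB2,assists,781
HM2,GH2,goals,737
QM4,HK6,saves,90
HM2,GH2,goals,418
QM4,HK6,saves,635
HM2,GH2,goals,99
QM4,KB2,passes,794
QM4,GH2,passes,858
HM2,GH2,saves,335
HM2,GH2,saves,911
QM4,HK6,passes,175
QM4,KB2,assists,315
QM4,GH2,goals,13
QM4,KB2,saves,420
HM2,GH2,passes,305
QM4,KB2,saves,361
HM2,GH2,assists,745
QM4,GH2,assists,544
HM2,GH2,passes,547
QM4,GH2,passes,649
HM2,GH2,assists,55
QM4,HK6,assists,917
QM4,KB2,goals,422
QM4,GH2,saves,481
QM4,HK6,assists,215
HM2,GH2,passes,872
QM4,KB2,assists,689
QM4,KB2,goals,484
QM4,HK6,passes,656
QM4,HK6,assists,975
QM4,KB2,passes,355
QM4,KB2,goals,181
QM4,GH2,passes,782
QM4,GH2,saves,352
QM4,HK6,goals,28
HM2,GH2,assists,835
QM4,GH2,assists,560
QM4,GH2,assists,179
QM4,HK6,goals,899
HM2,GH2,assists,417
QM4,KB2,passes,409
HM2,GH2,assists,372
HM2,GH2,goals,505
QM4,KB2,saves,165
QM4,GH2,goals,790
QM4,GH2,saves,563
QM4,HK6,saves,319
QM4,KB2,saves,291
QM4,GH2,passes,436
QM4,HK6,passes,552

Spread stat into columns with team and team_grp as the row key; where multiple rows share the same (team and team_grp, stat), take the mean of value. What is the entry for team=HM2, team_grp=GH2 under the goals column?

417.60

Rows with team=HM2, team_grp=GH2 and stat=goals: value values are 329, 737, 418, 99, 505.
(329 + 737 + 418 + 99 + 505) / 5 = 417.60.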